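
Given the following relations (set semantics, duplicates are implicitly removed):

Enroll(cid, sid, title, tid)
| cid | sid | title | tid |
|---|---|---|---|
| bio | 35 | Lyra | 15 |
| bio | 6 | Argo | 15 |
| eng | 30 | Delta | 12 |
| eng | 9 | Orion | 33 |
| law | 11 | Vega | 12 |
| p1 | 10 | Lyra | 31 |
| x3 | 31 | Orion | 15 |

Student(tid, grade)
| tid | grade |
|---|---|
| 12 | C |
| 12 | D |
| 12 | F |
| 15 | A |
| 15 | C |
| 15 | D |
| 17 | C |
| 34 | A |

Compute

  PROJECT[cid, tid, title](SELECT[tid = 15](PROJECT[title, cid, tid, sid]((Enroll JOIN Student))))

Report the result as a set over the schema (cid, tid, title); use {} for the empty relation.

Enroll ⋈ Student (natural join on tid): {(bio, 35, Lyra, 15, A), (bio, 35, Lyra, 15, C), (bio, 35, Lyra, 15, D), (bio, 6, Argo, 15, A), (bio, 6, Argo, 15, C), (bio, 6, Argo, 15, D), (eng, 30, Delta, 12, C), (eng, 30, Delta, 12, D), (eng, 30, Delta, 12, F), (law, 11, Vega, 12, C), (law, 11, Vega, 12, D), (law, 11, Vega, 12, F), (x3, 31, Orion, 15, A), (x3, 31, Orion, 15, C), (x3, 31, Orion, 15, D)}
Projecting to title, cid, tid, sid (10 duplicate(s) eliminated): {(Argo, bio, 15, 6), (Delta, eng, 12, 30), (Lyra, bio, 15, 35), (Orion, x3, 15, 31), (Vega, law, 12, 11)}
Filtering on tid = 15 leaves {(Argo, bio, 15, 6), (Lyra, bio, 15, 35), (Orion, x3, 15, 31)}.
Projecting to cid, tid, title: {(bio, 15, Argo), (bio, 15, Lyra), (x3, 15, Orion)}

{(bio, 15, Argo), (bio, 15, Lyra), (x3, 15, Orion)}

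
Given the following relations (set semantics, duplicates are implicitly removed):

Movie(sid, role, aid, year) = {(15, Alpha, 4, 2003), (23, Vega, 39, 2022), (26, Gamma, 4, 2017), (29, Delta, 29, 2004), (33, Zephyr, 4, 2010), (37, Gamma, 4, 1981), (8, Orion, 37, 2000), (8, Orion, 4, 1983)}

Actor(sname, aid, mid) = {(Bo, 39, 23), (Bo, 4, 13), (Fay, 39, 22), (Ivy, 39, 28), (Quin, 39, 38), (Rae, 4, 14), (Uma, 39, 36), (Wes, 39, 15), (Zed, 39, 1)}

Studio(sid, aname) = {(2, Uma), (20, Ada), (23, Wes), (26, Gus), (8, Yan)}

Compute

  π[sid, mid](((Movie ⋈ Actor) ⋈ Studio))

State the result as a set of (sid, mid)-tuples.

{(23, 1), (23, 15), (23, 22), (23, 23), (23, 28), (23, 36), (23, 38), (26, 13), (26, 14), (8, 13), (8, 14)}

Natural join on aid: {(15, Alpha, 4, 2003, Bo, 13), (15, Alpha, 4, 2003, Rae, 14), (23, Vega, 39, 2022, Bo, 23), (23, Vega, 39, 2022, Fay, 22), (23, Vega, 39, 2022, Ivy, 28), (23, Vega, 39, 2022, Quin, 38), (23, Vega, 39, 2022, Uma, 36), (23, Vega, 39, 2022, Wes, 15), (23, Vega, 39, 2022, Zed, 1), (26, Gamma, 4, 2017, Bo, 13), (26, Gamma, 4, 2017, Rae, 14), (33, Zephyr, 4, 2010, Bo, 13), (33, Zephyr, 4, 2010, Rae, 14), (37, Gamma, 4, 1981, Bo, 13), (37, Gamma, 4, 1981, Rae, 14), (8, Orion, 4, 1983, Bo, 13), (8, Orion, 4, 1983, Rae, 14)}
Natural join on sid: {(23, Vega, 39, 2022, Bo, 23, Wes), (23, Vega, 39, 2022, Fay, 22, Wes), (23, Vega, 39, 2022, Ivy, 28, Wes), (23, Vega, 39, 2022, Quin, 38, Wes), (23, Vega, 39, 2022, Uma, 36, Wes), (23, Vega, 39, 2022, Wes, 15, Wes), (23, Vega, 39, 2022, Zed, 1, Wes), (26, Gamma, 4, 2017, Bo, 13, Gus), (26, Gamma, 4, 2017, Rae, 14, Gus), (8, Orion, 4, 1983, Bo, 13, Yan), (8, Orion, 4, 1983, Rae, 14, Yan)}
Projecting to sid, mid: {(23, 1), (23, 15), (23, 22), (23, 23), (23, 28), (23, 36), (23, 38), (26, 13), (26, 14), (8, 13), (8, 14)}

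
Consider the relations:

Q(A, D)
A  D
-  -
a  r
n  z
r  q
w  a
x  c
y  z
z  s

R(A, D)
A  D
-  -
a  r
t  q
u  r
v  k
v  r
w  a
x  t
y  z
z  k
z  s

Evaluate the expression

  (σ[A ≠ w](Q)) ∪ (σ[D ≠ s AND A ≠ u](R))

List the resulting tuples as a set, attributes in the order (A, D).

{(a, r), (n, z), (r, q), (t, q), (v, k), (v, r), (w, a), (x, c), (x, t), (y, z), (z, k), (z, s)}

Selection A ≠ w: {(a, r), (n, z), (r, q), (x, c), (y, z), (z, s)}
Selection D ≠ s AND A ≠ u: {(a, r), (t, q), (v, k), (v, r), (w, a), (x, t), (y, z), (z, k)}
Set union of the two operands is {(a, r), (n, z), (r, q), (t, q), (v, k), (v, r), (w, a), (x, c), (x, t), (y, z), (z, k), (z, s)}.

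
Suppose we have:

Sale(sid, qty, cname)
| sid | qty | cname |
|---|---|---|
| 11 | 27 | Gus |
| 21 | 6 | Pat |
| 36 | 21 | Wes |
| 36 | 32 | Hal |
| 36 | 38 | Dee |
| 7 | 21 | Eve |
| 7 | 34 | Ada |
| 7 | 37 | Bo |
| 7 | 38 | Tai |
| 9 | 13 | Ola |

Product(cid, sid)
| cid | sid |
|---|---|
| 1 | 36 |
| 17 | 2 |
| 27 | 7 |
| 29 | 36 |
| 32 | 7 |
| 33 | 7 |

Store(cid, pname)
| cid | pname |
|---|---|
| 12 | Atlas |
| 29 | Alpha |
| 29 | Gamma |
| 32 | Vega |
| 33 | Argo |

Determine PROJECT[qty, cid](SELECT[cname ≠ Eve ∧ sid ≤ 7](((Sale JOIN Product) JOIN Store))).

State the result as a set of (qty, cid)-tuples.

{(34, 32), (34, 33), (37, 32), (37, 33), (38, 32), (38, 33)}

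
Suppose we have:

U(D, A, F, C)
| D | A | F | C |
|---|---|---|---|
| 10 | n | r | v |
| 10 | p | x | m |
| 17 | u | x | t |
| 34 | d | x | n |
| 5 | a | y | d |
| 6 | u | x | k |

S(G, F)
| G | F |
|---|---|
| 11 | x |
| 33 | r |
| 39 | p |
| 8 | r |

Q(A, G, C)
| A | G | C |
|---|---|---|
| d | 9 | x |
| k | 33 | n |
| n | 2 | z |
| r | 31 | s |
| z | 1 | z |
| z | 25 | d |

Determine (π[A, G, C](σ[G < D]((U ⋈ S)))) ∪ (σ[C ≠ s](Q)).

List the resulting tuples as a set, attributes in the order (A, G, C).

Natural join on F: {(10, n, r, v, 33), (10, n, r, v, 8), (10, p, x, m, 11), (17, u, x, t, 11), (34, d, x, n, 11), (6, u, x, k, 11)}
Selection G < D: {(10, n, r, v, 8), (17, u, x, t, 11), (34, d, x, n, 11)}
Projecting to A, G, C: {(d, 11, n), (n, 8, v), (u, 11, t)}
Selection C ≠ s: {(d, 9, x), (k, 33, n), (n, 2, z), (z, 1, z), (z, 25, d)}
Set union of the two operands is {(d, 11, n), (d, 9, x), (k, 33, n), (n, 2, z), (n, 8, v), (u, 11, t), (z, 1, z), (z, 25, d)}.

{(d, 11, n), (d, 9, x), (k, 33, n), (n, 2, z), (n, 8, v), (u, 11, t), (z, 1, z), (z, 25, d)}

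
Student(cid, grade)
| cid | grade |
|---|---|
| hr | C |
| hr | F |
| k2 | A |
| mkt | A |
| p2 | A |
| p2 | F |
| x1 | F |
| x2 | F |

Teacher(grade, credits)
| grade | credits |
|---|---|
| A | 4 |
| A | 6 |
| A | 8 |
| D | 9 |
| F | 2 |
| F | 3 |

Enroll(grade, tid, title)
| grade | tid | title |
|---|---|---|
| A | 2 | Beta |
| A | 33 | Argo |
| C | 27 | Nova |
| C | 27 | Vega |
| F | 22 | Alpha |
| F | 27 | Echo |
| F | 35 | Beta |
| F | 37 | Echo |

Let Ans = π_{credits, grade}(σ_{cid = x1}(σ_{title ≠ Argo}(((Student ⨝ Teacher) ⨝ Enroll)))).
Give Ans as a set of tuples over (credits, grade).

Student ⋈ Teacher (natural join on grade): {(hr, F, 2), (hr, F, 3), (k2, A, 4), (k2, A, 6), (k2, A, 8), (mkt, A, 4), (mkt, A, 6), (mkt, A, 8), (p2, A, 4), (p2, A, 6), (p2, A, 8), (p2, F, 2), (p2, F, 3), (x1, F, 2), (x1, F, 3), (x2, F, 2), (x2, F, 3)}
(Student ⨝ Teacher) ⋈ Enroll (natural join on grade): {(hr, F, 2, 22, Alpha), (hr, F, 2, 27, Echo), (hr, F, 2, 35, Beta), (hr, F, 2, 37, Echo), (hr, F, 3, 22, Alpha), (hr, F, 3, 27, Echo), (hr, F, 3, 35, Beta), (hr, F, 3, 37, Echo), (k2, A, 4, 2, Beta), (k2, A, 4, 33, Argo), (k2, A, 6, 2, Beta), (k2, A, 6, 33, Argo), (k2, A, 8, 2, Beta), (k2, A, 8, 33, Argo), (mkt, A, 4, 2, Beta), (mkt, A, 4, 33, Argo), (mkt, A, 6, 2, Beta), (mkt, A, 6, 33, Argo), (mkt, A, 8, 2, Beta), (mkt, A, 8, 33, Argo), (p2, A, 4, 2, Beta), (p2, A, 4, 33, Argo), (p2, A, 6, 2, Beta), (p2, A, 6, 33, Argo), (p2, A, 8, 2, Beta), (p2, A, 8, 33, Argo), (p2, F, 2, 22, Alpha), (p2, F, 2, 27, Echo), (p2, F, 2, 35, Beta), (p2, F, 2, 37, Echo), (p2, F, 3, 22, Alpha), (p2, F, 3, 27, Echo), (p2, F, 3, 35, Beta), (p2, F, 3, 37, Echo), (x1, F, 2, 22, Alpha), (x1, F, 2, 27, Echo), (x1, F, 2, 35, Beta), (x1, F, 2, 37, Echo), (x1, F, 3, 22, Alpha), (x1, F, 3, 27, Echo), (x1, F, 3, 35, Beta), (x1, F, 3, 37, Echo), (x2, F, 2, 22, Alpha), (x2, F, 2, 27, Echo), (x2, F, 2, 35, Beta), (x2, F, 2, 37, Echo), (x2, F, 3, 22, Alpha), (x2, F, 3, 27, Echo), (x2, F, 3, 35, Beta), (x2, F, 3, 37, Echo)}
Selection title ≠ Argo: {(hr, F, 2, 22, Alpha), (hr, F, 2, 27, Echo), (hr, F, 2, 35, Beta), (hr, F, 2, 37, Echo), (hr, F, 3, 22, Alpha), (hr, F, 3, 27, Echo), (hr, F, 3, 35, Beta), (hr, F, 3, 37, Echo), (k2, A, 4, 2, Beta), (k2, A, 6, 2, Beta), (k2, A, 8, 2, Beta), (mkt, A, 4, 2, Beta), (mkt, A, 6, 2, Beta), (mkt, A, 8, 2, Beta), (p2, A, 4, 2, Beta), (p2, A, 6, 2, Beta), (p2, A, 8, 2, Beta), (p2, F, 2, 22, Alpha), (p2, F, 2, 27, Echo), (p2, F, 2, 35, Beta), (p2, F, 2, 37, Echo), (p2, F, 3, 22, Alpha), (p2, F, 3, 27, Echo), (p2, F, 3, 35, Beta), (p2, F, 3, 37, Echo), (x1, F, 2, 22, Alpha), (x1, F, 2, 27, Echo), (x1, F, 2, 35, Beta), (x1, F, 2, 37, Echo), (x1, F, 3, 22, Alpha), (x1, F, 3, 27, Echo), (x1, F, 3, 35, Beta), (x1, F, 3, 37, Echo), (x2, F, 2, 22, Alpha), (x2, F, 2, 27, Echo), (x2, F, 2, 35, Beta), (x2, F, 2, 37, Echo), (x2, F, 3, 22, Alpha), (x2, F, 3, 27, Echo), (x2, F, 3, 35, Beta), (x2, F, 3, 37, Echo)}
Selection cid = x1: {(x1, F, 2, 22, Alpha), (x1, F, 2, 27, Echo), (x1, F, 2, 35, Beta), (x1, F, 2, 37, Echo), (x1, F, 3, 22, Alpha), (x1, F, 3, 27, Echo), (x1, F, 3, 35, Beta), (x1, F, 3, 37, Echo)}
Projecting to credits, grade (6 duplicate(s) eliminated): {(2, F), (3, F)}

{(2, F), (3, F)}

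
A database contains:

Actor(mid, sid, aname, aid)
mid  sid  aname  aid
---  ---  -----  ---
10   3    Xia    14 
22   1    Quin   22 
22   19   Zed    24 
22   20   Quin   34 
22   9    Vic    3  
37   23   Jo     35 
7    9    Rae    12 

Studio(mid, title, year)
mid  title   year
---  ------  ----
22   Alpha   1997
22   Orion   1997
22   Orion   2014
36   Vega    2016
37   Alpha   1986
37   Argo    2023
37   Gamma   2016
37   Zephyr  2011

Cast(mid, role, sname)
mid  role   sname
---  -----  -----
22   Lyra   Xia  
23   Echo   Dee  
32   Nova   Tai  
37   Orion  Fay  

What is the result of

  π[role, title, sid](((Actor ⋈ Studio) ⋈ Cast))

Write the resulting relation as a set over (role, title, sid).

{(Lyra, Alpha, 1), (Lyra, Alpha, 19), (Lyra, Alpha, 20), (Lyra, Alpha, 9), (Lyra, Orion, 1), (Lyra, Orion, 19), (Lyra, Orion, 20), (Lyra, Orion, 9), (Orion, Alpha, 23), (Orion, Argo, 23), (Orion, Gamma, 23), (Orion, Zephyr, 23)}

Natural join on mid: {(22, 1, Quin, 22, Alpha, 1997), (22, 1, Quin, 22, Orion, 1997), (22, 1, Quin, 22, Orion, 2014), (22, 19, Zed, 24, Alpha, 1997), (22, 19, Zed, 24, Orion, 1997), (22, 19, Zed, 24, Orion, 2014), (22, 20, Quin, 34, Alpha, 1997), (22, 20, Quin, 34, Orion, 1997), (22, 20, Quin, 34, Orion, 2014), (22, 9, Vic, 3, Alpha, 1997), (22, 9, Vic, 3, Orion, 1997), (22, 9, Vic, 3, Orion, 2014), (37, 23, Jo, 35, Alpha, 1986), (37, 23, Jo, 35, Argo, 2023), (37, 23, Jo, 35, Gamma, 2016), (37, 23, Jo, 35, Zephyr, 2011)}
Natural join on mid: {(22, 1, Quin, 22, Alpha, 1997, Lyra, Xia), (22, 1, Quin, 22, Orion, 1997, Lyra, Xia), (22, 1, Quin, 22, Orion, 2014, Lyra, Xia), (22, 19, Zed, 24, Alpha, 1997, Lyra, Xia), (22, 19, Zed, 24, Orion, 1997, Lyra, Xia), (22, 19, Zed, 24, Orion, 2014, Lyra, Xia), (22, 20, Quin, 34, Alpha, 1997, Lyra, Xia), (22, 20, Quin, 34, Orion, 1997, Lyra, Xia), (22, 20, Quin, 34, Orion, 2014, Lyra, Xia), (22, 9, Vic, 3, Alpha, 1997, Lyra, Xia), (22, 9, Vic, 3, Orion, 1997, Lyra, Xia), (22, 9, Vic, 3, Orion, 2014, Lyra, Xia), (37, 23, Jo, 35, Alpha, 1986, Orion, Fay), (37, 23, Jo, 35, Argo, 2023, Orion, Fay), (37, 23, Jo, 35, Gamma, 2016, Orion, Fay), (37, 23, Jo, 35, Zephyr, 2011, Orion, Fay)}
π_{role, title, sid} gives {(Lyra, Alpha, 1), (Lyra, Alpha, 19), (Lyra, Alpha, 20), (Lyra, Alpha, 9), (Lyra, Orion, 1), (Lyra, Orion, 19), (Lyra, Orion, 20), (Lyra, Orion, 9), (Orion, Alpha, 23), (Orion, Argo, 23), (Orion, Gamma, 23), (Orion, Zephyr, 23)} (4 duplicate(s) eliminated).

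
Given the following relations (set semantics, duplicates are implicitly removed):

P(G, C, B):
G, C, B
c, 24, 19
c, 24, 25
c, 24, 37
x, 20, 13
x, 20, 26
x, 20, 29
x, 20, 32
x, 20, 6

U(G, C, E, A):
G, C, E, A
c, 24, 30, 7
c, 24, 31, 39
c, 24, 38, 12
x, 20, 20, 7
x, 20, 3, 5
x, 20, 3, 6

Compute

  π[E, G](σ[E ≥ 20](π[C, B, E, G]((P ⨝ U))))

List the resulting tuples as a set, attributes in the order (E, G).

{(20, x), (30, c), (31, c), (38, c)}

P ⋈ U (natural join on G, C): {(c, 24, 19, 30, 7), (c, 24, 19, 31, 39), (c, 24, 19, 38, 12), (c, 24, 25, 30, 7), (c, 24, 25, 31, 39), (c, 24, 25, 38, 12), (c, 24, 37, 30, 7), (c, 24, 37, 31, 39), (c, 24, 37, 38, 12), (x, 20, 13, 20, 7), (x, 20, 13, 3, 5), (x, 20, 13, 3, 6), (x, 20, 26, 20, 7), (x, 20, 26, 3, 5), (x, 20, 26, 3, 6), (x, 20, 29, 20, 7), (x, 20, 29, 3, 5), (x, 20, 29, 3, 6), (x, 20, 32, 20, 7), (x, 20, 32, 3, 5), (x, 20, 32, 3, 6), (x, 20, 6, 20, 7), (x, 20, 6, 3, 5), (x, 20, 6, 3, 6)}
π[C, B, E, G]: project onto (C, B, E, G) (5 duplicate(s) eliminated) → {(20, 13, 20, x), (20, 13, 3, x), (20, 26, 20, x), (20, 26, 3, x), (20, 29, 20, x), (20, 29, 3, x), (20, 32, 20, x), (20, 32, 3, x), (20, 6, 20, x), (20, 6, 3, x), (24, 19, 30, c), (24, 19, 31, c), (24, 19, 38, c), (24, 25, 30, c), (24, 25, 31, c), (24, 25, 38, c), (24, 37, 30, c), (24, 37, 31, c), (24, 37, 38, c)}
Apply σ_{E ≥ 20}; surviving tuples: {(20, 13, 20, x), (20, 26, 20, x), (20, 29, 20, x), (20, 32, 20, x), (20, 6, 20, x), (24, 19, 30, c), (24, 19, 31, c), (24, 19, 38, c), (24, 25, 30, c), (24, 25, 31, c), (24, 25, 38, c), (24, 37, 30, c), (24, 37, 31, c), (24, 37, 38, c)}
π[E, G]: project onto (E, G) (10 duplicate(s) eliminated) → {(20, x), (30, c), (31, c), (38, c)}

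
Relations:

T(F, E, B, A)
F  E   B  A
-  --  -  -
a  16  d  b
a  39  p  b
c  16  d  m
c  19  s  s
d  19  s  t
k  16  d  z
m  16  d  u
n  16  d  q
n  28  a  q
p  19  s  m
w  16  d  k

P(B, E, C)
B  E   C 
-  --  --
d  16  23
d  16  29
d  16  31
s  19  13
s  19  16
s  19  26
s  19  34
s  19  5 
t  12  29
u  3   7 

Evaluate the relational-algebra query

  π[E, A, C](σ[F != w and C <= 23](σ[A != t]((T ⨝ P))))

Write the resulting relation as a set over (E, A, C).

T ⋈ P (natural join on E, B): {(a, 16, d, b, 23), (a, 16, d, b, 29), (a, 16, d, b, 31), (c, 16, d, m, 23), (c, 16, d, m, 29), (c, 16, d, m, 31), (c, 19, s, s, 13), (c, 19, s, s, 16), (c, 19, s, s, 26), (c, 19, s, s, 34), (c, 19, s, s, 5), (d, 19, s, t, 13), (d, 19, s, t, 16), (d, 19, s, t, 26), (d, 19, s, t, 34), (d, 19, s, t, 5), (k, 16, d, z, 23), (k, 16, d, z, 29), (k, 16, d, z, 31), (m, 16, d, u, 23), (m, 16, d, u, 29), (m, 16, d, u, 31), (n, 16, d, q, 23), (n, 16, d, q, 29), (n, 16, d, q, 31), (p, 19, s, m, 13), (p, 19, s, m, 16), (p, 19, s, m, 26), (p, 19, s, m, 34), (p, 19, s, m, 5), (w, 16, d, k, 23), (w, 16, d, k, 29), (w, 16, d, k, 31)}
Apply σ_{A != t}; surviving tuples: {(a, 16, d, b, 23), (a, 16, d, b, 29), (a, 16, d, b, 31), (c, 16, d, m, 23), (c, 16, d, m, 29), (c, 16, d, m, 31), (c, 19, s, s, 13), (c, 19, s, s, 16), (c, 19, s, s, 26), (c, 19, s, s, 34), (c, 19, s, s, 5), (k, 16, d, z, 23), (k, 16, d, z, 29), (k, 16, d, z, 31), (m, 16, d, u, 23), (m, 16, d, u, 29), (m, 16, d, u, 31), (n, 16, d, q, 23), (n, 16, d, q, 29), (n, 16, d, q, 31), (p, 19, s, m, 13), (p, 19, s, m, 16), (p, 19, s, m, 26), (p, 19, s, m, 34), (p, 19, s, m, 5), (w, 16, d, k, 23), (w, 16, d, k, 29), (w, 16, d, k, 31)}
Apply σ_{F != w and C <= 23}; surviving tuples: {(a, 16, d, b, 23), (c, 16, d, m, 23), (c, 19, s, s, 13), (c, 19, s, s, 16), (c, 19, s, s, 5), (k, 16, d, z, 23), (m, 16, d, u, 23), (n, 16, d, q, 23), (p, 19, s, m, 13), (p, 19, s, m, 16), (p, 19, s, m, 5)}
π_{E, A, C} gives {(16, b, 23), (16, m, 23), (16, q, 23), (16, u, 23), (16, z, 23), (19, m, 13), (19, m, 16), (19, m, 5), (19, s, 13), (19, s, 16), (19, s, 5)}.

{(16, b, 23), (16, m, 23), (16, q, 23), (16, u, 23), (16, z, 23), (19, m, 13), (19, m, 16), (19, m, 5), (19, s, 13), (19, s, 16), (19, s, 5)}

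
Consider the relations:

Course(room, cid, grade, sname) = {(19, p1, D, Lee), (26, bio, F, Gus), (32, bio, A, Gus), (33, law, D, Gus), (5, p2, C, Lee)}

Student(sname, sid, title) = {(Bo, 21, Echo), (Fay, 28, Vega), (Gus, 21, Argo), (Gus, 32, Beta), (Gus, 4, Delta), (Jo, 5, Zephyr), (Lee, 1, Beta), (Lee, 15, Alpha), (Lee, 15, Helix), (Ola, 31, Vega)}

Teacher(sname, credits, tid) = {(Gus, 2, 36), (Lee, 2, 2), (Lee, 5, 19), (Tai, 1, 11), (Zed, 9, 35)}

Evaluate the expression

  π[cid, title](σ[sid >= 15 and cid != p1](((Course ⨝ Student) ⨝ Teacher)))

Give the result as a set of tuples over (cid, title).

{(bio, Argo), (bio, Beta), (law, Argo), (law, Beta), (p2, Alpha), (p2, Helix)}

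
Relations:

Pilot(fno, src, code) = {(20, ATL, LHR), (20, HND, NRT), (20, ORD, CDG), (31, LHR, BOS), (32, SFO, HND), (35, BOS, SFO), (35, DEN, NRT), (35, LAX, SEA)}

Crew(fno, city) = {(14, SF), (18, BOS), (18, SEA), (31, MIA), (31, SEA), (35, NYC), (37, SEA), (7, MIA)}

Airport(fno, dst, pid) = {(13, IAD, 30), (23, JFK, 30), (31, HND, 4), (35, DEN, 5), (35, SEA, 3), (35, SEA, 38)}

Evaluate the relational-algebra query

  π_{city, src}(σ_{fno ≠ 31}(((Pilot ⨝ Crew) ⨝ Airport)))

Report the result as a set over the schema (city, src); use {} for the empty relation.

Natural join on fno: {(31, LHR, BOS, MIA), (31, LHR, BOS, SEA), (35, BOS, SFO, NYC), (35, DEN, NRT, NYC), (35, LAX, SEA, NYC)}
Natural join on fno: {(31, LHR, BOS, MIA, HND, 4), (31, LHR, BOS, SEA, HND, 4), (35, BOS, SFO, NYC, DEN, 5), (35, BOS, SFO, NYC, SEA, 3), (35, BOS, SFO, NYC, SEA, 38), (35, DEN, NRT, NYC, DEN, 5), (35, DEN, NRT, NYC, SEA, 3), (35, DEN, NRT, NYC, SEA, 38), (35, LAX, SEA, NYC, DEN, 5), (35, LAX, SEA, NYC, SEA, 3), (35, LAX, SEA, NYC, SEA, 38)}
Filtering on fno ≠ 31 leaves {(35, BOS, SFO, NYC, DEN, 5), (35, BOS, SFO, NYC, SEA, 3), (35, BOS, SFO, NYC, SEA, 38), (35, DEN, NRT, NYC, DEN, 5), (35, DEN, NRT, NYC, SEA, 3), (35, DEN, NRT, NYC, SEA, 38), (35, LAX, SEA, NYC, DEN, 5), (35, LAX, SEA, NYC, SEA, 3), (35, LAX, SEA, NYC, SEA, 38)}.
Projecting to city, src (6 duplicate(s) eliminated): {(NYC, BOS), (NYC, DEN), (NYC, LAX)}

{(NYC, BOS), (NYC, DEN), (NYC, LAX)}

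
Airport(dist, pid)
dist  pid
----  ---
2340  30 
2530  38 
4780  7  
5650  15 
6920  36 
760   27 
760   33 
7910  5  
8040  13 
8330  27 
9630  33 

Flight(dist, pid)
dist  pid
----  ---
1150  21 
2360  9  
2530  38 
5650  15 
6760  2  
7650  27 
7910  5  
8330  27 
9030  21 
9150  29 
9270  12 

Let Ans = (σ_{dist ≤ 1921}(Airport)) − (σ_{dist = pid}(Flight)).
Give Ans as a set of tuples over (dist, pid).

{(760, 27), (760, 33)}

σ[dist ≤ 1921]: keep tuples satisfying dist ≤ 1921 → {(760, 27), (760, 33)}
σ[dist = pid]: keep tuples satisfying dist = pid → {}
Taking the difference: {(760, 27), (760, 33)}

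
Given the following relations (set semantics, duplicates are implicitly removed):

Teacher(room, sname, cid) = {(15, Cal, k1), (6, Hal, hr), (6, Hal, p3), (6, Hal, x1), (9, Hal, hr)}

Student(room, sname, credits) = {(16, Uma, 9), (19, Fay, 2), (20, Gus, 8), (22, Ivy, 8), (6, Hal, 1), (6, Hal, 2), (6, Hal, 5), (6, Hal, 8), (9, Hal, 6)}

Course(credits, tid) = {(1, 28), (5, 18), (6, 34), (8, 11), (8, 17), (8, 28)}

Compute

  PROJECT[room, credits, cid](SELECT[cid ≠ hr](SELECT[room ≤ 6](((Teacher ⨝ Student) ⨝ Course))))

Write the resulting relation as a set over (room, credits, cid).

{(6, 1, p3), (6, 1, x1), (6, 5, p3), (6, 5, x1), (6, 8, p3), (6, 8, x1)}

Joining Teacher and Student on room, sname yields {(6, Hal, hr, 1), (6, Hal, hr, 2), (6, Hal, hr, 5), (6, Hal, hr, 8), (6, Hal, p3, 1), (6, Hal, p3, 2), (6, Hal, p3, 5), (6, Hal, p3, 8), (6, Hal, x1, 1), (6, Hal, x1, 2), (6, Hal, x1, 5), (6, Hal, x1, 8), (9, Hal, hr, 6)}.
Joining (Teacher ⨝ Student) and Course on credits yields {(6, Hal, hr, 1, 28), (6, Hal, hr, 5, 18), (6, Hal, hr, 8, 11), (6, Hal, hr, 8, 17), (6, Hal, hr, 8, 28), (6, Hal, p3, 1, 28), (6, Hal, p3, 5, 18), (6, Hal, p3, 8, 11), (6, Hal, p3, 8, 17), (6, Hal, p3, 8, 28), (6, Hal, x1, 1, 28), (6, Hal, x1, 5, 18), (6, Hal, x1, 8, 11), (6, Hal, x1, 8, 17), (6, Hal, x1, 8, 28), (9, Hal, hr, 6, 34)}.
Selection room ≤ 6: {(6, Hal, hr, 1, 28), (6, Hal, hr, 5, 18), (6, Hal, hr, 8, 11), (6, Hal, hr, 8, 17), (6, Hal, hr, 8, 28), (6, Hal, p3, 1, 28), (6, Hal, p3, 5, 18), (6, Hal, p3, 8, 11), (6, Hal, p3, 8, 17), (6, Hal, p3, 8, 28), (6, Hal, x1, 1, 28), (6, Hal, x1, 5, 18), (6, Hal, x1, 8, 11), (6, Hal, x1, 8, 17), (6, Hal, x1, 8, 28)}
Selection cid ≠ hr: {(6, Hal, p3, 1, 28), (6, Hal, p3, 5, 18), (6, Hal, p3, 8, 11), (6, Hal, p3, 8, 17), (6, Hal, p3, 8, 28), (6, Hal, x1, 1, 28), (6, Hal, x1, 5, 18), (6, Hal, x1, 8, 11), (6, Hal, x1, 8, 17), (6, Hal, x1, 8, 28)}
Keep only column(s) room, credits, cid (4 duplicate(s) eliminated): {(6, 1, p3), (6, 1, x1), (6, 5, p3), (6, 5, x1), (6, 8, p3), (6, 8, x1)}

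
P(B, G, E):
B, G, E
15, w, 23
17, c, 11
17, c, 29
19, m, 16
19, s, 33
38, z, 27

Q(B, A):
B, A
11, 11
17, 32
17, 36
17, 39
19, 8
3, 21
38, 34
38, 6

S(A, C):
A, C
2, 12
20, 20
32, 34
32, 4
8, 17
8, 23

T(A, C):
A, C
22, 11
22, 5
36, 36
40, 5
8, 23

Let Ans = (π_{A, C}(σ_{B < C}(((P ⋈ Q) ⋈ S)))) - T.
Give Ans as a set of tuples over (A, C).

{(32, 34)}

Joining P and Q on B yields {(17, c, 11, 32), (17, c, 11, 36), (17, c, 11, 39), (17, c, 29, 32), (17, c, 29, 36), (17, c, 29, 39), (19, m, 16, 8), (19, s, 33, 8), (38, z, 27, 34), (38, z, 27, 6)}.
Joining (P ⋈ Q) and S on A yields {(17, c, 11, 32, 34), (17, c, 11, 32, 4), (17, c, 29, 32, 34), (17, c, 29, 32, 4), (19, m, 16, 8, 17), (19, m, 16, 8, 23), (19, s, 33, 8, 17), (19, s, 33, 8, 23)}.
σ[B < C]: keep tuples satisfying B < C → {(17, c, 11, 32, 34), (17, c, 29, 32, 34), (19, m, 16, 8, 23), (19, s, 33, 8, 23)}
Projecting to A, C (2 duplicate(s) eliminated): {(32, 34), (8, 23)}
Difference: {(32, 34), (8, 23)} with {(22, 11), (22, 5), (36, 36), (40, 5), (8, 23)} → {(32, 34)}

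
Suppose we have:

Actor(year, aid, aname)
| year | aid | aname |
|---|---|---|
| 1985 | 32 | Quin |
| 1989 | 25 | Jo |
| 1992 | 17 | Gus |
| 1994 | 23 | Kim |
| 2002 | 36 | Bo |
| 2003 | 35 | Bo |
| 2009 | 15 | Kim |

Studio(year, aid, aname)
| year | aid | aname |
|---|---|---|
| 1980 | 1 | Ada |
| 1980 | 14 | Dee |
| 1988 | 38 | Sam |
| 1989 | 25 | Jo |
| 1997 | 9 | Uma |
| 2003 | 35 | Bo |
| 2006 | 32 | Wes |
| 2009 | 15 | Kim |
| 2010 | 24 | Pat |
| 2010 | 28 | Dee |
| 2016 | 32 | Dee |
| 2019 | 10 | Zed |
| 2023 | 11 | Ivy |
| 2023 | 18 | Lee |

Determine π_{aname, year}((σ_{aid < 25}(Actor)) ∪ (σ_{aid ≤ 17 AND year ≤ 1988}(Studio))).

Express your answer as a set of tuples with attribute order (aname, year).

Apply σ_{aid < 25}; surviving tuples: {(1992, 17, Gus), (1994, 23, Kim), (2009, 15, Kim)}
Apply σ_{aid ≤ 17 AND year ≤ 1988}; surviving tuples: {(1980, 1, Ada), (1980, 14, Dee)}
Taking the union: {(1980, 1, Ada), (1980, 14, Dee), (1992, 17, Gus), (1994, 23, Kim), (2009, 15, Kim)}
π_{aname, year} gives {(Ada, 1980), (Dee, 1980), (Gus, 1992), (Kim, 1994), (Kim, 2009)}.

{(Ada, 1980), (Dee, 1980), (Gus, 1992), (Kim, 1994), (Kim, 2009)}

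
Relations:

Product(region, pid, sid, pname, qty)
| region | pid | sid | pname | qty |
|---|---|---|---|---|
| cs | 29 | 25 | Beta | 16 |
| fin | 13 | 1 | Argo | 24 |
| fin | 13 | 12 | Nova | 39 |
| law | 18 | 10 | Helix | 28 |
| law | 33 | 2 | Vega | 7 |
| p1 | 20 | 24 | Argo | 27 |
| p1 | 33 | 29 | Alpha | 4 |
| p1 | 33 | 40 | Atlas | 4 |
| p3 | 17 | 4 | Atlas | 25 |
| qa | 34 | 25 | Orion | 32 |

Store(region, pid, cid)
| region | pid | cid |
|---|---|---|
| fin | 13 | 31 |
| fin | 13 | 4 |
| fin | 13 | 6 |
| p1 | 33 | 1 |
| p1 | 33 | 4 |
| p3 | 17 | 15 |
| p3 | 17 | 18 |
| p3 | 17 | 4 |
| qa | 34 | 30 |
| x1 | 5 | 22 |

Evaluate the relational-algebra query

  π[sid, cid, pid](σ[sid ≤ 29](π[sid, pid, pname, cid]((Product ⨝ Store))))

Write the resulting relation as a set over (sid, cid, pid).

{(1, 31, 13), (1, 4, 13), (1, 6, 13), (12, 31, 13), (12, 4, 13), (12, 6, 13), (25, 30, 34), (29, 1, 33), (29, 4, 33), (4, 15, 17), (4, 18, 17), (4, 4, 17)}

Product ⋈ Store (natural join on region, pid): {(fin, 13, 1, Argo, 24, 31), (fin, 13, 1, Argo, 24, 4), (fin, 13, 1, Argo, 24, 6), (fin, 13, 12, Nova, 39, 31), (fin, 13, 12, Nova, 39, 4), (fin, 13, 12, Nova, 39, 6), (p1, 33, 29, Alpha, 4, 1), (p1, 33, 29, Alpha, 4, 4), (p1, 33, 40, Atlas, 4, 1), (p1, 33, 40, Atlas, 4, 4), (p3, 17, 4, Atlas, 25, 15), (p3, 17, 4, Atlas, 25, 18), (p3, 17, 4, Atlas, 25, 4), (qa, 34, 25, Orion, 32, 30)}
Keep only column(s) sid, pid, pname, cid: {(1, 13, Argo, 31), (1, 13, Argo, 4), (1, 13, Argo, 6), (12, 13, Nova, 31), (12, 13, Nova, 4), (12, 13, Nova, 6), (25, 34, Orion, 30), (29, 33, Alpha, 1), (29, 33, Alpha, 4), (4, 17, Atlas, 15), (4, 17, Atlas, 18), (4, 17, Atlas, 4), (40, 33, Atlas, 1), (40, 33, Atlas, 4)}
Filtering on sid ≤ 29 leaves {(1, 13, Argo, 31), (1, 13, Argo, 4), (1, 13, Argo, 6), (12, 13, Nova, 31), (12, 13, Nova, 4), (12, 13, Nova, 6), (25, 34, Orion, 30), (29, 33, Alpha, 1), (29, 33, Alpha, 4), (4, 17, Atlas, 15), (4, 17, Atlas, 18), (4, 17, Atlas, 4)}.
Keep only column(s) sid, cid, pid: {(1, 31, 13), (1, 4, 13), (1, 6, 13), (12, 31, 13), (12, 4, 13), (12, 6, 13), (25, 30, 34), (29, 1, 33), (29, 4, 33), (4, 15, 17), (4, 18, 17), (4, 4, 17)}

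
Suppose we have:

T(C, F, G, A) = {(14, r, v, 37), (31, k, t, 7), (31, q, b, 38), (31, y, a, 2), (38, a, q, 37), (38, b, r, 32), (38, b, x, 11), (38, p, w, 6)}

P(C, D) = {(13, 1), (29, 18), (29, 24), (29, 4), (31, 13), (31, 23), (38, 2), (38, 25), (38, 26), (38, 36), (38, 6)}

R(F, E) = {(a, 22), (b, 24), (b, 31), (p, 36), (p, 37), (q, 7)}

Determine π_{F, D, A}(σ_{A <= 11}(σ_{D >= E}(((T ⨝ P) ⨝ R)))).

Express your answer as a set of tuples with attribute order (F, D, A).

Natural join on C: {(31, k, t, 7, 13), (31, k, t, 7, 23), (31, q, b, 38, 13), (31, q, b, 38, 23), (31, y, a, 2, 13), (31, y, a, 2, 23), (38, a, q, 37, 2), (38, a, q, 37, 25), (38, a, q, 37, 26), (38, a, q, 37, 36), (38, a, q, 37, 6), (38, b, r, 32, 2), (38, b, r, 32, 25), (38, b, r, 32, 26), (38, b, r, 32, 36), (38, b, r, 32, 6), (38, b, x, 11, 2), (38, b, x, 11, 25), (38, b, x, 11, 26), (38, b, x, 11, 36), (38, b, x, 11, 6), (38, p, w, 6, 2), (38, p, w, 6, 25), (38, p, w, 6, 26), (38, p, w, 6, 36), (38, p, w, 6, 6)}
Natural join on F: {(31, q, b, 38, 13, 7), (31, q, b, 38, 23, 7), (38, a, q, 37, 2, 22), (38, a, q, 37, 25, 22), (38, a, q, 37, 26, 22), (38, a, q, 37, 36, 22), (38, a, q, 37, 6, 22), (38, b, r, 32, 2, 24), (38, b, r, 32, 2, 31), (38, b, r, 32, 25, 24), (38, b, r, 32, 25, 31), (38, b, r, 32, 26, 24), (38, b, r, 32, 26, 31), (38, b, r, 32, 36, 24), (38, b, r, 32, 36, 31), (38, b, r, 32, 6, 24), (38, b, r, 32, 6, 31), (38, b, x, 11, 2, 24), (38, b, x, 11, 2, 31), (38, b, x, 11, 25, 24), (38, b, x, 11, 25, 31), (38, b, x, 11, 26, 24), (38, b, x, 11, 26, 31), (38, b, x, 11, 36, 24), (38, b, x, 11, 36, 31), (38, b, x, 11, 6, 24), (38, b, x, 11, 6, 31), (38, p, w, 6, 2, 36), (38, p, w, 6, 2, 37), (38, p, w, 6, 25, 36), (38, p, w, 6, 25, 37), (38, p, w, 6, 26, 36), (38, p, w, 6, 26, 37), (38, p, w, 6, 36, 36), (38, p, w, 6, 36, 37), (38, p, w, 6, 6, 36), (38, p, w, 6, 6, 37)}
σ[D >= E]: keep tuples satisfying D >= E → {(31, q, b, 38, 13, 7), (31, q, b, 38, 23, 7), (38, a, q, 37, 25, 22), (38, a, q, 37, 26, 22), (38, a, q, 37, 36, 22), (38, b, r, 32, 25, 24), (38, b, r, 32, 26, 24), (38, b, r, 32, 36, 24), (38, b, r, 32, 36, 31), (38, b, x, 11, 25, 24), (38, b, x, 11, 26, 24), (38, b, x, 11, 36, 24), (38, b, x, 11, 36, 31), (38, p, w, 6, 36, 36)}
σ[A <= 11]: keep tuples satisfying A <= 11 → {(38, b, x, 11, 25, 24), (38, b, x, 11, 26, 24), (38, b, x, 11, 36, 24), (38, b, x, 11, 36, 31), (38, p, w, 6, 36, 36)}
Keep only column(s) F, D, A (1 duplicate(s) eliminated): {(b, 25, 11), (b, 26, 11), (b, 36, 11), (p, 36, 6)}

{(b, 25, 11), (b, 26, 11), (b, 36, 11), (p, 36, 6)}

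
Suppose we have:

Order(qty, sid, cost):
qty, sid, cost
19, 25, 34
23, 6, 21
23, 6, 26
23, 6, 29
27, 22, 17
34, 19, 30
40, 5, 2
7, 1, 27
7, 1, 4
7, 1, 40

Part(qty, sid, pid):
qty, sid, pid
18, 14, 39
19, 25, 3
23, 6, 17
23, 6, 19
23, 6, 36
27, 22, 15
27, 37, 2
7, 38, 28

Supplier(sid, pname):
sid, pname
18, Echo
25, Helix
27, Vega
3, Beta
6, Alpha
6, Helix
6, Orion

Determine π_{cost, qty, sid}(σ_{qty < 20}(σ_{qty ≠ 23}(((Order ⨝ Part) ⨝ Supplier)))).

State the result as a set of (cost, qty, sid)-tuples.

Natural join on qty, sid: {(19, 25, 34, 3), (23, 6, 21, 17), (23, 6, 21, 19), (23, 6, 21, 36), (23, 6, 26, 17), (23, 6, 26, 19), (23, 6, 26, 36), (23, 6, 29, 17), (23, 6, 29, 19), (23, 6, 29, 36), (27, 22, 17, 15)}
Natural join on sid: {(19, 25, 34, 3, Helix), (23, 6, 21, 17, Alpha), (23, 6, 21, 17, Helix), (23, 6, 21, 17, Orion), (23, 6, 21, 19, Alpha), (23, 6, 21, 19, Helix), (23, 6, 21, 19, Orion), (23, 6, 21, 36, Alpha), (23, 6, 21, 36, Helix), (23, 6, 21, 36, Orion), (23, 6, 26, 17, Alpha), (23, 6, 26, 17, Helix), (23, 6, 26, 17, Orion), (23, 6, 26, 19, Alpha), (23, 6, 26, 19, Helix), (23, 6, 26, 19, Orion), (23, 6, 26, 36, Alpha), (23, 6, 26, 36, Helix), (23, 6, 26, 36, Orion), (23, 6, 29, 17, Alpha), (23, 6, 29, 17, Helix), (23, 6, 29, 17, Orion), (23, 6, 29, 19, Alpha), (23, 6, 29, 19, Helix), (23, 6, 29, 19, Orion), (23, 6, 29, 36, Alpha), (23, 6, 29, 36, Helix), (23, 6, 29, 36, Orion)}
Apply σ_{qty ≠ 23}; surviving tuples: {(19, 25, 34, 3, Helix)}
Apply σ_{qty < 20}; surviving tuples: {(19, 25, 34, 3, Helix)}
Projecting to cost, qty, sid: {(34, 19, 25)}

{(34, 19, 25)}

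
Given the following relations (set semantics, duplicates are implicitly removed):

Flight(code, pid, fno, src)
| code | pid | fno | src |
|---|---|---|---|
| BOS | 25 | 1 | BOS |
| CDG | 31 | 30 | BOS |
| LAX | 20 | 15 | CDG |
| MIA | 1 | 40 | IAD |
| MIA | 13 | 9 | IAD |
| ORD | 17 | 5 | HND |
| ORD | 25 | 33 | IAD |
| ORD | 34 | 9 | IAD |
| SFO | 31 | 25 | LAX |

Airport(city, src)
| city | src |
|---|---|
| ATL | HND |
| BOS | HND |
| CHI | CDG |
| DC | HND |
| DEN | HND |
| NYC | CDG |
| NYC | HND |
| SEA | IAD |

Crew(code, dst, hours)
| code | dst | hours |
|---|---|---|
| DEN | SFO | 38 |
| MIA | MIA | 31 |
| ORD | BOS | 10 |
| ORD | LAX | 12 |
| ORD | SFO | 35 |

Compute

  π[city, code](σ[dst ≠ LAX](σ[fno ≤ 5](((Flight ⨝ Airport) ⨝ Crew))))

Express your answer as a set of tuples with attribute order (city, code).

{(ATL, ORD), (BOS, ORD), (DC, ORD), (DEN, ORD), (NYC, ORD)}

Natural join on src: {(LAX, 20, 15, CDG, CHI), (LAX, 20, 15, CDG, NYC), (MIA, 1, 40, IAD, SEA), (MIA, 13, 9, IAD, SEA), (ORD, 17, 5, HND, ATL), (ORD, 17, 5, HND, BOS), (ORD, 17, 5, HND, DC), (ORD, 17, 5, HND, DEN), (ORD, 17, 5, HND, NYC), (ORD, 25, 33, IAD, SEA), (ORD, 34, 9, IAD, SEA)}
Natural join on code: {(MIA, 1, 40, IAD, SEA, MIA, 31), (MIA, 13, 9, IAD, SEA, MIA, 31), (ORD, 17, 5, HND, ATL, BOS, 10), (ORD, 17, 5, HND, ATL, LAX, 12), (ORD, 17, 5, HND, ATL, SFO, 35), (ORD, 17, 5, HND, BOS, BOS, 10), (ORD, 17, 5, HND, BOS, LAX, 12), (ORD, 17, 5, HND, BOS, SFO, 35), (ORD, 17, 5, HND, DC, BOS, 10), (ORD, 17, 5, HND, DC, LAX, 12), (ORD, 17, 5, HND, DC, SFO, 35), (ORD, 17, 5, HND, DEN, BOS, 10), (ORD, 17, 5, HND, DEN, LAX, 12), (ORD, 17, 5, HND, DEN, SFO, 35), (ORD, 17, 5, HND, NYC, BOS, 10), (ORD, 17, 5, HND, NYC, LAX, 12), (ORD, 17, 5, HND, NYC, SFO, 35), (ORD, 25, 33, IAD, SEA, BOS, 10), (ORD, 25, 33, IAD, SEA, LAX, 12), (ORD, 25, 33, IAD, SEA, SFO, 35), (ORD, 34, 9, IAD, SEA, BOS, 10), (ORD, 34, 9, IAD, SEA, LAX, 12), (ORD, 34, 9, IAD, SEA, SFO, 35)}
Selection fno ≤ 5: {(ORD, 17, 5, HND, ATL, BOS, 10), (ORD, 17, 5, HND, ATL, LAX, 12), (ORD, 17, 5, HND, ATL, SFO, 35), (ORD, 17, 5, HND, BOS, BOS, 10), (ORD, 17, 5, HND, BOS, LAX, 12), (ORD, 17, 5, HND, BOS, SFO, 35), (ORD, 17, 5, HND, DC, BOS, 10), (ORD, 17, 5, HND, DC, LAX, 12), (ORD, 17, 5, HND, DC, SFO, 35), (ORD, 17, 5, HND, DEN, BOS, 10), (ORD, 17, 5, HND, DEN, LAX, 12), (ORD, 17, 5, HND, DEN, SFO, 35), (ORD, 17, 5, HND, NYC, BOS, 10), (ORD, 17, 5, HND, NYC, LAX, 12), (ORD, 17, 5, HND, NYC, SFO, 35)}
Selection dst ≠ LAX: {(ORD, 17, 5, HND, ATL, BOS, 10), (ORD, 17, 5, HND, ATL, SFO, 35), (ORD, 17, 5, HND, BOS, BOS, 10), (ORD, 17, 5, HND, BOS, SFO, 35), (ORD, 17, 5, HND, DC, BOS, 10), (ORD, 17, 5, HND, DC, SFO, 35), (ORD, 17, 5, HND, DEN, BOS, 10), (ORD, 17, 5, HND, DEN, SFO, 35), (ORD, 17, 5, HND, NYC, BOS, 10), (ORD, 17, 5, HND, NYC, SFO, 35)}
π[city, code]: project onto (city, code) (5 duplicate(s) eliminated) → {(ATL, ORD), (BOS, ORD), (DC, ORD), (DEN, ORD), (NYC, ORD)}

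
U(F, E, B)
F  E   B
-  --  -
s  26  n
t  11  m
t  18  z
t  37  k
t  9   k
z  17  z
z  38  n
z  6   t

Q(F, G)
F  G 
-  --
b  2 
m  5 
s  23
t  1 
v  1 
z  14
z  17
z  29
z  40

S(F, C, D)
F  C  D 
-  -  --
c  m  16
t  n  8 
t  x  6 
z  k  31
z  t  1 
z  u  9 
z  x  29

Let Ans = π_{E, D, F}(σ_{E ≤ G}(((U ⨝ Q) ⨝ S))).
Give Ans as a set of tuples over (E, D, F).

U ⋈ Q (natural join on F): {(s, 26, n, 23), (t, 11, m, 1), (t, 18, z, 1), (t, 37, k, 1), (t, 9, k, 1), (z, 17, z, 14), (z, 17, z, 17), (z, 17, z, 29), (z, 17, z, 40), (z, 38, n, 14), (z, 38, n, 17), (z, 38, n, 29), (z, 38, n, 40), (z, 6, t, 14), (z, 6, t, 17), (z, 6, t, 29), (z, 6, t, 40)}
(U ⨝ Q) ⋈ S (natural join on F): {(t, 11, m, 1, n, 8), (t, 11, m, 1, x, 6), (t, 18, z, 1, n, 8), (t, 18, z, 1, x, 6), (t, 37, k, 1, n, 8), (t, 37, k, 1, x, 6), (t, 9, k, 1, n, 8), (t, 9, k, 1, x, 6), (z, 17, z, 14, k, 31), (z, 17, z, 14, t, 1), (z, 17, z, 14, u, 9), (z, 17, z, 14, x, 29), (z, 17, z, 17, k, 31), (z, 17, z, 17, t, 1), (z, 17, z, 17, u, 9), (z, 17, z, 17, x, 29), (z, 17, z, 29, k, 31), (z, 17, z, 29, t, 1), (z, 17, z, 29, u, 9), (z, 17, z, 29, x, 29), (z, 17, z, 40, k, 31), (z, 17, z, 40, t, 1), (z, 17, z, 40, u, 9), (z, 17, z, 40, x, 29), (z, 38, n, 14, k, 31), (z, 38, n, 14, t, 1), (z, 38, n, 14, u, 9), (z, 38, n, 14, x, 29), (z, 38, n, 17, k, 31), (z, 38, n, 17, t, 1), (z, 38, n, 17, u, 9), (z, 38, n, 17, x, 29), (z, 38, n, 29, k, 31), (z, 38, n, 29, t, 1), (z, 38, n, 29, u, 9), (z, 38, n, 29, x, 29), (z, 38, n, 40, k, 31), (z, 38, n, 40, t, 1), (z, 38, n, 40, u, 9), (z, 38, n, 40, x, 29), (z, 6, t, 14, k, 31), (z, 6, t, 14, t, 1), (z, 6, t, 14, u, 9), (z, 6, t, 14, x, 29), (z, 6, t, 17, k, 31), (z, 6, t, 17, t, 1), (z, 6, t, 17, u, 9), (z, 6, t, 17, x, 29), (z, 6, t, 29, k, 31), (z, 6, t, 29, t, 1), (z, 6, t, 29, u, 9), (z, 6, t, 29, x, 29), (z, 6, t, 40, k, 31), (z, 6, t, 40, t, 1), (z, 6, t, 40, u, 9), (z, 6, t, 40, x, 29)}
σ[E ≤ G]: keep tuples satisfying E ≤ G → {(z, 17, z, 17, k, 31), (z, 17, z, 17, t, 1), (z, 17, z, 17, u, 9), (z, 17, z, 17, x, 29), (z, 17, z, 29, k, 31), (z, 17, z, 29, t, 1), (z, 17, z, 29, u, 9), (z, 17, z, 29, x, 29), (z, 17, z, 40, k, 31), (z, 17, z, 40, t, 1), (z, 17, z, 40, u, 9), (z, 17, z, 40, x, 29), (z, 38, n, 40, k, 31), (z, 38, n, 40, t, 1), (z, 38, n, 40, u, 9), (z, 38, n, 40, x, 29), (z, 6, t, 14, k, 31), (z, 6, t, 14, t, 1), (z, 6, t, 14, u, 9), (z, 6, t, 14, x, 29), (z, 6, t, 17, k, 31), (z, 6, t, 17, t, 1), (z, 6, t, 17, u, 9), (z, 6, t, 17, x, 29), (z, 6, t, 29, k, 31), (z, 6, t, 29, t, 1), (z, 6, t, 29, u, 9), (z, 6, t, 29, x, 29), (z, 6, t, 40, k, 31), (z, 6, t, 40, t, 1), (z, 6, t, 40, u, 9), (z, 6, t, 40, x, 29)}
π_{E, D, F} gives {(17, 1, z), (17, 29, z), (17, 31, z), (17, 9, z), (38, 1, z), (38, 29, z), (38, 31, z), (38, 9, z), (6, 1, z), (6, 29, z), (6, 31, z), (6, 9, z)} (20 duplicate(s) eliminated).

{(17, 1, z), (17, 29, z), (17, 31, z), (17, 9, z), (38, 1, z), (38, 29, z), (38, 31, z), (38, 9, z), (6, 1, z), (6, 29, z), (6, 31, z), (6, 9, z)}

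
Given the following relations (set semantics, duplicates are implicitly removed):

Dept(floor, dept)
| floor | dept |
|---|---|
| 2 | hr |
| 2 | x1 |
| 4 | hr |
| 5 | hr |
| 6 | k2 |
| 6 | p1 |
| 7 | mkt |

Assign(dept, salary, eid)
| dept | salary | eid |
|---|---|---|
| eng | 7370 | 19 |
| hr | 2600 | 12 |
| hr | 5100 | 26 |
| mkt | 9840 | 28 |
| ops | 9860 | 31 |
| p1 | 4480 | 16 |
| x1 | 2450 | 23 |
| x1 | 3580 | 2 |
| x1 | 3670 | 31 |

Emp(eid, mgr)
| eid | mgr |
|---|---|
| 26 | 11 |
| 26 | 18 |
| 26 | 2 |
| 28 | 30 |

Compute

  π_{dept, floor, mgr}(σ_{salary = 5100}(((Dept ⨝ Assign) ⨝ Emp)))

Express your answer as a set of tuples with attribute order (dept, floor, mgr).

{(hr, 2, 11), (hr, 2, 18), (hr, 2, 2), (hr, 4, 11), (hr, 4, 18), (hr, 4, 2), (hr, 5, 11), (hr, 5, 18), (hr, 5, 2)}

Joining Dept and Assign on dept yields {(2, hr, 2600, 12), (2, hr, 5100, 26), (2, x1, 2450, 23), (2, x1, 3580, 2), (2, x1, 3670, 31), (4, hr, 2600, 12), (4, hr, 5100, 26), (5, hr, 2600, 12), (5, hr, 5100, 26), (6, p1, 4480, 16), (7, mkt, 9840, 28)}.
Joining (Dept ⨝ Assign) and Emp on eid yields {(2, hr, 5100, 26, 11), (2, hr, 5100, 26, 18), (2, hr, 5100, 26, 2), (4, hr, 5100, 26, 11), (4, hr, 5100, 26, 18), (4, hr, 5100, 26, 2), (5, hr, 5100, 26, 11), (5, hr, 5100, 26, 18), (5, hr, 5100, 26, 2), (7, mkt, 9840, 28, 30)}.
Selection salary = 5100: {(2, hr, 5100, 26, 11), (2, hr, 5100, 26, 18), (2, hr, 5100, 26, 2), (4, hr, 5100, 26, 11), (4, hr, 5100, 26, 18), (4, hr, 5100, 26, 2), (5, hr, 5100, 26, 11), (5, hr, 5100, 26, 18), (5, hr, 5100, 26, 2)}
π_{dept, floor, mgr} gives {(hr, 2, 11), (hr, 2, 18), (hr, 2, 2), (hr, 4, 11), (hr, 4, 18), (hr, 4, 2), (hr, 5, 11), (hr, 5, 18), (hr, 5, 2)}.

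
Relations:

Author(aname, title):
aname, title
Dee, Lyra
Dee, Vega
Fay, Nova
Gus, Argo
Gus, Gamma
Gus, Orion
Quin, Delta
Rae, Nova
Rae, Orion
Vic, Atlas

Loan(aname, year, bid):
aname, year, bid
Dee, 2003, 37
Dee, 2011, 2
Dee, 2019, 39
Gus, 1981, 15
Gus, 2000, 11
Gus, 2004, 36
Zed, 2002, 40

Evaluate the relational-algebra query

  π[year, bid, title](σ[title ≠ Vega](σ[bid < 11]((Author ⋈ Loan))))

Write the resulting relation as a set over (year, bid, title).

{(2011, 2, Lyra)}

Author ⋈ Loan (natural join on aname): {(Dee, Lyra, 2003, 37), (Dee, Lyra, 2011, 2), (Dee, Lyra, 2019, 39), (Dee, Vega, 2003, 37), (Dee, Vega, 2011, 2), (Dee, Vega, 2019, 39), (Gus, Argo, 1981, 15), (Gus, Argo, 2000, 11), (Gus, Argo, 2004, 36), (Gus, Gamma, 1981, 15), (Gus, Gamma, 2000, 11), (Gus, Gamma, 2004, 36), (Gus, Orion, 1981, 15), (Gus, Orion, 2000, 11), (Gus, Orion, 2004, 36)}
σ[bid < 11]: keep tuples satisfying bid < 11 → {(Dee, Lyra, 2011, 2), (Dee, Vega, 2011, 2)}
σ[title ≠ Vega]: keep tuples satisfying title ≠ Vega → {(Dee, Lyra, 2011, 2)}
π[year, bid, title]: project onto (year, bid, title) → {(2011, 2, Lyra)}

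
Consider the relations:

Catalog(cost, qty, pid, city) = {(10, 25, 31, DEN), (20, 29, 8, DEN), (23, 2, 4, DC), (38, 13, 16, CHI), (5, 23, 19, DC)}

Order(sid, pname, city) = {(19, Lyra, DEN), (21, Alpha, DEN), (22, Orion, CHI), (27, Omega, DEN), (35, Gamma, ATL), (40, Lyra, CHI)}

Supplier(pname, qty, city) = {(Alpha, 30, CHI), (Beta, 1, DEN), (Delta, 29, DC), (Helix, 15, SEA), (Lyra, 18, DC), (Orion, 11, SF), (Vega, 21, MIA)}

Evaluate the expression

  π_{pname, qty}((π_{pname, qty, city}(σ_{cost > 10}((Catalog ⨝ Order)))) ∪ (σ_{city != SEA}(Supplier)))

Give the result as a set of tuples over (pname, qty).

{(Alpha, 29), (Alpha, 30), (Beta, 1), (Delta, 29), (Lyra, 13), (Lyra, 18), (Lyra, 29), (Omega, 29), (Orion, 11), (Orion, 13), (Vega, 21)}

Catalog ⋈ Order (natural join on city): {(10, 25, 31, DEN, 19, Lyra), (10, 25, 31, DEN, 21, Alpha), (10, 25, 31, DEN, 27, Omega), (20, 29, 8, DEN, 19, Lyra), (20, 29, 8, DEN, 21, Alpha), (20, 29, 8, DEN, 27, Omega), (38, 13, 16, CHI, 22, Orion), (38, 13, 16, CHI, 40, Lyra)}
σ[cost > 10]: keep tuples satisfying cost > 10 → {(20, 29, 8, DEN, 19, Lyra), (20, 29, 8, DEN, 21, Alpha), (20, 29, 8, DEN, 27, Omega), (38, 13, 16, CHI, 22, Orion), (38, 13, 16, CHI, 40, Lyra)}
Projecting to pname, qty, city: {(Alpha, 29, DEN), (Lyra, 13, CHI), (Lyra, 29, DEN), (Omega, 29, DEN), (Orion, 13, CHI)}
σ[city != SEA]: keep tuples satisfying city != SEA → {(Alpha, 30, CHI), (Beta, 1, DEN), (Delta, 29, DC), (Lyra, 18, DC), (Orion, 11, SF), (Vega, 21, MIA)}
Taking the union: {(Alpha, 29, DEN), (Alpha, 30, CHI), (Beta, 1, DEN), (Delta, 29, DC), (Lyra, 13, CHI), (Lyra, 18, DC), (Lyra, 29, DEN), (Omega, 29, DEN), (Orion, 11, SF), (Orion, 13, CHI), (Vega, 21, MIA)}
Projecting to pname, qty: {(Alpha, 29), (Alpha, 30), (Beta, 1), (Delta, 29), (Lyra, 13), (Lyra, 18), (Lyra, 29), (Omega, 29), (Orion, 11), (Orion, 13), (Vega, 21)}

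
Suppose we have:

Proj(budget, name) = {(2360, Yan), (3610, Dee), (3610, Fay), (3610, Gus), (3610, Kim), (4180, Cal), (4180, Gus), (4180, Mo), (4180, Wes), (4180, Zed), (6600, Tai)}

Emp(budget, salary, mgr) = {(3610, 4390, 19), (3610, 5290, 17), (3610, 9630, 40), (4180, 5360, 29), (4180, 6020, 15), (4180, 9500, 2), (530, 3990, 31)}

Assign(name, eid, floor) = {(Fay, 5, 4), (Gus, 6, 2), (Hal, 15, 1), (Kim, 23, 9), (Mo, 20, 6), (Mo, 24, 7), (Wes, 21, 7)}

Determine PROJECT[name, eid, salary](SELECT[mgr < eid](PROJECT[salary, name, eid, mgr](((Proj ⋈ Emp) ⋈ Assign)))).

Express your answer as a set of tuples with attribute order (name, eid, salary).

{(Gus, 6, 9500), (Kim, 23, 4390), (Kim, 23, 5290), (Mo, 20, 6020), (Mo, 20, 9500), (Mo, 24, 6020), (Mo, 24, 9500), (Wes, 21, 6020), (Wes, 21, 9500)}

Joining Proj and Emp on budget yields {(3610, Dee, 4390, 19), (3610, Dee, 5290, 17), (3610, Dee, 9630, 40), (3610, Fay, 4390, 19), (3610, Fay, 5290, 17), (3610, Fay, 9630, 40), (3610, Gus, 4390, 19), (3610, Gus, 5290, 17), (3610, Gus, 9630, 40), (3610, Kim, 4390, 19), (3610, Kim, 5290, 17), (3610, Kim, 9630, 40), (4180, Cal, 5360, 29), (4180, Cal, 6020, 15), (4180, Cal, 9500, 2), (4180, Gus, 5360, 29), (4180, Gus, 6020, 15), (4180, Gus, 9500, 2), (4180, Mo, 5360, 29), (4180, Mo, 6020, 15), (4180, Mo, 9500, 2), (4180, Wes, 5360, 29), (4180, Wes, 6020, 15), (4180, Wes, 9500, 2), (4180, Zed, 5360, 29), (4180, Zed, 6020, 15), (4180, Zed, 9500, 2)}.
Joining (Proj ⋈ Emp) and Assign on name yields {(3610, Fay, 4390, 19, 5, 4), (3610, Fay, 5290, 17, 5, 4), (3610, Fay, 9630, 40, 5, 4), (3610, Gus, 4390, 19, 6, 2), (3610, Gus, 5290, 17, 6, 2), (3610, Gus, 9630, 40, 6, 2), (3610, Kim, 4390, 19, 23, 9), (3610, Kim, 5290, 17, 23, 9), (3610, Kim, 9630, 40, 23, 9), (4180, Gus, 5360, 29, 6, 2), (4180, Gus, 6020, 15, 6, 2), (4180, Gus, 9500, 2, 6, 2), (4180, Mo, 5360, 29, 20, 6), (4180, Mo, 5360, 29, 24, 7), (4180, Mo, 6020, 15, 20, 6), (4180, Mo, 6020, 15, 24, 7), (4180, Mo, 9500, 2, 20, 6), (4180, Mo, 9500, 2, 24, 7), (4180, Wes, 5360, 29, 21, 7), (4180, Wes, 6020, 15, 21, 7), (4180, Wes, 9500, 2, 21, 7)}.
π_{salary, name, eid, mgr} gives {(4390, Fay, 5, 19), (4390, Gus, 6, 19), (4390, Kim, 23, 19), (5290, Fay, 5, 17), (5290, Gus, 6, 17), (5290, Kim, 23, 17), (5360, Gus, 6, 29), (5360, Mo, 20, 29), (5360, Mo, 24, 29), (5360, Wes, 21, 29), (6020, Gus, 6, 15), (6020, Mo, 20, 15), (6020, Mo, 24, 15), (6020, Wes, 21, 15), (9500, Gus, 6, 2), (9500, Mo, 20, 2), (9500, Mo, 24, 2), (9500, Wes, 21, 2), (9630, Fay, 5, 40), (9630, Gus, 6, 40), (9630, Kim, 23, 40)}.
σ[mgr < eid]: keep tuples satisfying mgr < eid → {(4390, Kim, 23, 19), (5290, Kim, 23, 17), (6020, Mo, 20, 15), (6020, Mo, 24, 15), (6020, Wes, 21, 15), (9500, Gus, 6, 2), (9500, Mo, 20, 2), (9500, Mo, 24, 2), (9500, Wes, 21, 2)}
π_{name, eid, salary} gives {(Gus, 6, 9500), (Kim, 23, 4390), (Kim, 23, 5290), (Mo, 20, 6020), (Mo, 20, 9500), (Mo, 24, 6020), (Mo, 24, 9500), (Wes, 21, 6020), (Wes, 21, 9500)}.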